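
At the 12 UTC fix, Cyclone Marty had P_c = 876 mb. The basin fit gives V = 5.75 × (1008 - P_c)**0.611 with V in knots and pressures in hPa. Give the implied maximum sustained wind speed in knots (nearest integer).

114 kt

ΔP = 1008 − 876 = 132 mb.
132^0.611 ≈ 19.755.
V ≈ 5.75 × 19.755 ≈ 113.6 kt.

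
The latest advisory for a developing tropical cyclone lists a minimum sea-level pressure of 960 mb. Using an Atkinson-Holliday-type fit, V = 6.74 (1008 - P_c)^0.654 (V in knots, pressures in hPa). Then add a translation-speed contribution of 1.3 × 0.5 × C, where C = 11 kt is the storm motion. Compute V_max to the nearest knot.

ΔP = 1008 − 960 = 48 mb.
48^0.654 ≈ 12.576.
V ≈ 6.74 × 12.576 ≈ 84.8 kt.
Translation term: 1.3 × 0.5 × 11 = 7.15 kt.
Corrected V ≈ 91.95 kt → 92 kt.

92 kt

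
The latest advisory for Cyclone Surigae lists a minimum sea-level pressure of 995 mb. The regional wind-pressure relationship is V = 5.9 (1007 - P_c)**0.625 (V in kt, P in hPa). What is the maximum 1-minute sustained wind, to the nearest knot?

28 kt

ΔP = 1007 − 995 = 12 mb.
12^0.625 ≈ 4.726.
V ≈ 5.9 × 4.726 ≈ 27.9 kt.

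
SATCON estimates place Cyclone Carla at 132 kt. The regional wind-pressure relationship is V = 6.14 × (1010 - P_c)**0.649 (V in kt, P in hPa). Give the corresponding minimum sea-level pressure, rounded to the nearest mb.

ΔP = (V / 6.14)^(1/0.649) = (132/6.14)^1.541.
132/6.14 = 21.498; 21.498^1.541 ≈ 112.98 mb.
P_c = 1010 − 112.98 = 897.02 ≈ 897 mb.

897 mb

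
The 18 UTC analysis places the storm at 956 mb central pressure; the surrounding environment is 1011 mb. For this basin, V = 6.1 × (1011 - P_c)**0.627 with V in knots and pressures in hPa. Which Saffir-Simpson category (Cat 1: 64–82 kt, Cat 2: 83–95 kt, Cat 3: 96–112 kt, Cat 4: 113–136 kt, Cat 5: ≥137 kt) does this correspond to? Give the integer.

ΔP = 1011 − 956 = 55 mb.
V ≈ 6.1 × 55^0.627 = 6.1 × 12.34 ≈ 75 kt.
75 kt falls in the Category 1 band.

1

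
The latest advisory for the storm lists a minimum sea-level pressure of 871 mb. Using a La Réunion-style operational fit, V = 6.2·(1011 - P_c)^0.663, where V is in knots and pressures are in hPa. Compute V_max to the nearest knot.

164 kt

ΔP = 1011 − 871 = 140 mb.
140^0.663 ≈ 26.478.
V ≈ 6.2 × 26.478 ≈ 164.2 kt.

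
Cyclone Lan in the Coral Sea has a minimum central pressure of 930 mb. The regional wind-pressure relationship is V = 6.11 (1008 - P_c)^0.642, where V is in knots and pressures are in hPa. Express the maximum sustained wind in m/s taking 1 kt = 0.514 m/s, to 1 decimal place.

ΔP = 1008 − 930 = 78 mb.
V ≈ 6.11 × 78^0.642 = 6.11 × 16.396 ≈ 100.177 kt.
100.177 × 0.514 ≈ 51.49 m/s → 51.5 m/s.

51.5 m/s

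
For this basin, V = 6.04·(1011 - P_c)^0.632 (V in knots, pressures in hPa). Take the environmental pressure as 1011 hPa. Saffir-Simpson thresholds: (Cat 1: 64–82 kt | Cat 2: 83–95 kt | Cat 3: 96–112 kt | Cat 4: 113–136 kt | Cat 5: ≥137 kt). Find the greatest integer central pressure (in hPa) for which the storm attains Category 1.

Category 1 begins at V = 64 kt.
Required ΔP = (64/6.04)^(1/0.632) = 10.596^1.582 ≈ 41.89 hPa.
P_c ≤ 1011 − 41.89 = 969.11, so the highest integer P_c is 969 hPa.

969 hPa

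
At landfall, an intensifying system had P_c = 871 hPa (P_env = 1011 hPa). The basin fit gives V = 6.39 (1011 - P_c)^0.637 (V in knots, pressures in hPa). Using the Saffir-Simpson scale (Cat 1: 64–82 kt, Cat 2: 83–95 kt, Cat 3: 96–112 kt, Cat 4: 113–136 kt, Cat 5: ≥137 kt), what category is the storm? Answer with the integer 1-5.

5

ΔP = 1011 − 871 = 140 hPa.
V ≈ 6.39 × 140^0.637 = 6.39 × 23.29 ≈ 149 kt.
149 kt falls in the Category 5 band.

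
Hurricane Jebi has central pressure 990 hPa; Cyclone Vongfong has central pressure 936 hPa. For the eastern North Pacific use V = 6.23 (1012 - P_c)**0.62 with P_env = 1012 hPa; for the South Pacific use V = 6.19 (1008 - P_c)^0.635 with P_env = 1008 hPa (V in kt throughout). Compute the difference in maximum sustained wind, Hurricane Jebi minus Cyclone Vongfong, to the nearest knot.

-51 kt

Hurricane Jebi: ΔP = 22; V ≈ 6.23 × 22^0.62 ≈ 42.34 kt.
Cyclone Vongfong: ΔP = 72; V ≈ 6.19 × 72^0.635 ≈ 93.56 kt.
Difference ≈ 42.34 − 93.56 = -51.22 → -51 kt.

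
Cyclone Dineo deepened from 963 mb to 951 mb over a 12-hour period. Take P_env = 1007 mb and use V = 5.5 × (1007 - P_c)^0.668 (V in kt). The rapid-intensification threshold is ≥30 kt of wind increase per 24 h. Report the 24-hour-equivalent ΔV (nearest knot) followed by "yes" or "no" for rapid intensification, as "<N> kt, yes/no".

24 kt, no

V₁: ΔP = 44, V ≈ 5.5 × 44^0.668 ≈ 68.90 kt.
V₂: ΔP = 56, V ≈ 5.5 × 56^0.668 ≈ 80.94 kt.
ΔV over 12 h = 12.04 kt → 24 h equivalent = 12.04 × 24/12 ≈ 24.08 kt.
24 kt < 30 kt ⇒ not rapid intensification.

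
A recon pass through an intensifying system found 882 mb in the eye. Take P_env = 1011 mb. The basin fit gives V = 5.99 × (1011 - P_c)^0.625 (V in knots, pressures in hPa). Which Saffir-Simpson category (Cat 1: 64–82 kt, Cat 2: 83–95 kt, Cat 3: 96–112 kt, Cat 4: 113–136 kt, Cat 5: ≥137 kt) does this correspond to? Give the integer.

4

ΔP = 1011 − 882 = 129 mb.
V ≈ 5.99 × 129^0.625 = 5.99 × 20.85 ≈ 125 kt.
125 kt falls in the Category 4 band.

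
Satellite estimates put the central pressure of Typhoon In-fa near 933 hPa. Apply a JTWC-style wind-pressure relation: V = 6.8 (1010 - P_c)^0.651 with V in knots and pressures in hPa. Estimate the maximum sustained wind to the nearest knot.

ΔP = 1010 − 933 = 77 hPa.
77^0.651 ≈ 16.909.
V ≈ 6.8 × 16.909 ≈ 115.0 kt.

115 kt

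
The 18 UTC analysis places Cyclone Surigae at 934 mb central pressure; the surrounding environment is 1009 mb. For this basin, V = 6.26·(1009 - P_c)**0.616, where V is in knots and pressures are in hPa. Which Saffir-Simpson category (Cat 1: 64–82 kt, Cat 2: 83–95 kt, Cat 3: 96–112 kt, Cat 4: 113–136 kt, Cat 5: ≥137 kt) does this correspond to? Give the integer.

ΔP = 1009 − 934 = 75 mb.
V ≈ 6.26 × 75^0.616 = 6.26 × 14.29 ≈ 89 kt.
89 kt falls in the Category 2 band.

2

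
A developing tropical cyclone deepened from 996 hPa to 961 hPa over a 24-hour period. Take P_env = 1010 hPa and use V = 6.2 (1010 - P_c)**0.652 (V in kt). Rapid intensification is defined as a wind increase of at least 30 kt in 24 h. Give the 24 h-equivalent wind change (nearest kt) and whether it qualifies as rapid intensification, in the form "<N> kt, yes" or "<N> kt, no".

V₁: ΔP = 14, V ≈ 6.2 × 14^0.652 ≈ 34.65 kt.
V₂: ΔP = 49, V ≈ 6.2 × 49^0.652 ≈ 78.42 kt.
ΔV over 24 h = 43.77 kt → 24 h equivalent = 43.77 × 24/24 ≈ 43.77 kt.
44 kt ≥ 30 kt ⇒ rapid intensification.

44 kt, yes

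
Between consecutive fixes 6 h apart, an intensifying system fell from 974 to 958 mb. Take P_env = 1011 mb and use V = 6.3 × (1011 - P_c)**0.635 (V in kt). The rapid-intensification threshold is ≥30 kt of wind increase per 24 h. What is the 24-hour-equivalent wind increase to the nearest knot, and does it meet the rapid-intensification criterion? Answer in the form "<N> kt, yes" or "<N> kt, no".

64 kt, yes

V₁: ΔP = 37, V ≈ 6.3 × 37^0.635 ≈ 62.39 kt.
V₂: ΔP = 53, V ≈ 6.3 × 53^0.635 ≈ 78.39 kt.
ΔV over 6 h = 16.00 kt → 24 h equivalent = 16.00 × 24/6 ≈ 64.00 kt.
64 kt ≥ 30 kt ⇒ rapid intensification.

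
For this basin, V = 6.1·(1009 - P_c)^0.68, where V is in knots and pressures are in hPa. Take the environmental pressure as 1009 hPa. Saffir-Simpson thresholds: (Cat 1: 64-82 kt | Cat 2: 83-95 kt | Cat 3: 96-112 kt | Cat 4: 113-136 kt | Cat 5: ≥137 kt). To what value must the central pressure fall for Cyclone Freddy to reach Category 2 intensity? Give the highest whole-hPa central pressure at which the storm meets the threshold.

962 hPa

Category 2 begins at V = 83 kt.
Required ΔP = (83/6.1)^(1/0.68) = 13.607^1.471 ≈ 46.48 hPa.
P_c ≤ 1009 − 46.48 = 962.52, so the highest integer P_c is 962 hPa.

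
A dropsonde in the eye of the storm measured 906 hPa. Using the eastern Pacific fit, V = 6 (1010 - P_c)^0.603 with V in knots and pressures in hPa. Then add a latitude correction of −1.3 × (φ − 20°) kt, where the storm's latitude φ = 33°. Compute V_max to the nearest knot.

82 kt

ΔP = 1010 − 906 = 104 hPa.
104^0.603 ≈ 16.454.
V ≈ 6 × 16.454 ≈ 98.7 kt.
Latitude correction: −1.3 × (33 − 20) = -16.9 kt.
Corrected V ≈ 81.8 kt → 82 kt.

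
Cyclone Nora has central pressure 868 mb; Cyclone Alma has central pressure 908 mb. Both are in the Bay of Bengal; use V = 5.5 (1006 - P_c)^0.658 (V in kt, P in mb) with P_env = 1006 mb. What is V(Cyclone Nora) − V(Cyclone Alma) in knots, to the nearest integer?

Cyclone Nora: ΔP = 138; V ≈ 5.5 × 138^0.658 ≈ 140.74 kt.
Cyclone Alma: ΔP = 98; V ≈ 5.5 × 98^0.658 ≈ 112.35 kt.
Difference ≈ 140.74 − 112.35 = 28.39 → 28 kt.

28 kt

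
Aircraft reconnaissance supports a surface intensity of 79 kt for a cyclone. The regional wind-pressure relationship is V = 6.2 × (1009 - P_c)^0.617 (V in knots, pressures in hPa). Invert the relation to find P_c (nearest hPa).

947 hPa

ΔP = (V / 6.2)^(1/0.617) = (79/6.2)^1.621.
79/6.2 = 12.742; 12.742^1.621 ≈ 61.85 hPa.
P_c = 1009 − 61.85 = 947.15 ≈ 947 hPa.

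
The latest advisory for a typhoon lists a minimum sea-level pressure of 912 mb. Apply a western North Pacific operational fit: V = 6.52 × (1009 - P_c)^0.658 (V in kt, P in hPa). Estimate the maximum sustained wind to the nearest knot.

132 kt

ΔP = 1009 − 912 = 97 mb.
97^0.658 ≈ 20.291.
V ≈ 6.52 × 20.291 ≈ 132.3 kt.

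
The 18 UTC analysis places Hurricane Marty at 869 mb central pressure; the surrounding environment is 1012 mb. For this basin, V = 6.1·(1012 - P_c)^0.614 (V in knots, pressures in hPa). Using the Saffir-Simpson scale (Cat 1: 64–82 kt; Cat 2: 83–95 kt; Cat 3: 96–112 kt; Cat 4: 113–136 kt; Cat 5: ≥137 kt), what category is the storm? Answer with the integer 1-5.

4

ΔP = 1012 − 869 = 143 mb.
V ≈ 6.1 × 143^0.614 = 6.1 × 21.06 ≈ 128 kt.
128 kt falls in the Category 4 band.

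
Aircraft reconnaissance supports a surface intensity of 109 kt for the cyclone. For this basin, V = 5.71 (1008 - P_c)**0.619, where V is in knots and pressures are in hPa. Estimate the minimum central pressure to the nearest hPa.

ΔP = (V / 5.71)^(1/0.619) = (109/5.71)^1.616.
109/5.71 = 19.089; 19.089^1.616 ≈ 117.25 hPa.
P_c = 1008 − 117.25 = 890.75 ≈ 891 hPa.

891 hPa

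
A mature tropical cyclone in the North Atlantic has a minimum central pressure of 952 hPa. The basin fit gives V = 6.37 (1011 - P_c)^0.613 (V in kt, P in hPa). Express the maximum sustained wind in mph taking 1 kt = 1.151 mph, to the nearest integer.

ΔP = 1011 − 952 = 59 hPa.
V ≈ 6.37 × 59^0.613 = 6.37 × 12.177 ≈ 77.566 kt.
77.566 × 1.151 ≈ 89.28 mph → 89 mph.

89 mph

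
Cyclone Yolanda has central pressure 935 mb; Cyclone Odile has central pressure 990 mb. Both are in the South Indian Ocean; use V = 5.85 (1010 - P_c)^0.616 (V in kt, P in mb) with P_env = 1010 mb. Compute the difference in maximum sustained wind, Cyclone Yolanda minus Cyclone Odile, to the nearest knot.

Cyclone Yolanda: ΔP = 75; V ≈ 5.85 × 75^0.616 ≈ 83.60 kt.
Cyclone Odile: ΔP = 20; V ≈ 5.85 × 20^0.616 ≈ 37.03 kt.
Difference ≈ 83.60 − 37.03 = 46.57 → 47 kt.

47 kt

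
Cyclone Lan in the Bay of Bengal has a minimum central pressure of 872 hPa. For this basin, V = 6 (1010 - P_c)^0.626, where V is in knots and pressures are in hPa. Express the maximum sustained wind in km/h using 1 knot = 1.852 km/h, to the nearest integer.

243 km/h

ΔP = 1010 − 872 = 138 hPa.
V ≈ 6 × 138^0.626 = 6 × 21.856 ≈ 131.134 kt.
131.134 × 1.852 ≈ 242.86 km/h → 243 km/h.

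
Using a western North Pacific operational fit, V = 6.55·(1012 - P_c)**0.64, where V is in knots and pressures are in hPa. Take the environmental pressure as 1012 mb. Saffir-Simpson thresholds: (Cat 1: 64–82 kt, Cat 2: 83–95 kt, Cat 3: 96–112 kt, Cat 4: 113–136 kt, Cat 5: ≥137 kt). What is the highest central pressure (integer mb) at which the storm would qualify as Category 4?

Category 4 begins at V = 113 kt.
Required ΔP = (113/6.55)^(1/0.64) = 17.252^1.562 ≈ 85.62 mb.
P_c ≤ 1012 − 85.62 = 926.38, so the highest integer P_c is 926 mb.

926 mb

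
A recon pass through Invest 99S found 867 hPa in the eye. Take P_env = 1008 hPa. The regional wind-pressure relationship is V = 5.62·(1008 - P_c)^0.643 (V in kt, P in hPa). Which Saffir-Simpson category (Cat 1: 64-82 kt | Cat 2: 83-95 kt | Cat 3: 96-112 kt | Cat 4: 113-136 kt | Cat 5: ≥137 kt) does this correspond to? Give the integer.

4

ΔP = 1008 − 867 = 141 hPa.
V ≈ 5.62 × 141^0.643 = 5.62 × 24.10 ≈ 135 kt.
135 kt falls in the Category 4 band.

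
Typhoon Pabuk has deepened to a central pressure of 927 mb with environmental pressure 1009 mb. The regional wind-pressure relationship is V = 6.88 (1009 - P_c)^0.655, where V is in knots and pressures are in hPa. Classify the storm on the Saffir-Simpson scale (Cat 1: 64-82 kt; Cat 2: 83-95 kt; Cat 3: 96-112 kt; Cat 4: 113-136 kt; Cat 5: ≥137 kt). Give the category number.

4

ΔP = 1009 − 927 = 82 mb.
V ≈ 6.88 × 82^0.655 = 6.88 × 17.93 ≈ 123 kt.
123 kt falls in the Category 4 band.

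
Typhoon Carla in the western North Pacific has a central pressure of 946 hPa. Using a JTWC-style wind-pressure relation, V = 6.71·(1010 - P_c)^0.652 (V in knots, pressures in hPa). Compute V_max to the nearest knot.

101 kt

ΔP = 1010 − 946 = 64 hPa.
64^0.652 ≈ 15.053.
V ≈ 6.71 × 15.053 ≈ 101.0 kt.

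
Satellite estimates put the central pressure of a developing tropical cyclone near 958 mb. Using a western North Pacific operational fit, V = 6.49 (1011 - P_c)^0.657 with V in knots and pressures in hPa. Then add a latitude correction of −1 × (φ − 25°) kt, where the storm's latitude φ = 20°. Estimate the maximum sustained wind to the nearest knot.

ΔP = 1011 − 958 = 53 mb.
53^0.657 ≈ 13.578.
V ≈ 6.49 × 13.578 ≈ 88.1 kt.
Latitude correction: −1 × (20 − 25) = 5 kt.
Corrected V ≈ 93.1 kt → 93 kt.

93 kt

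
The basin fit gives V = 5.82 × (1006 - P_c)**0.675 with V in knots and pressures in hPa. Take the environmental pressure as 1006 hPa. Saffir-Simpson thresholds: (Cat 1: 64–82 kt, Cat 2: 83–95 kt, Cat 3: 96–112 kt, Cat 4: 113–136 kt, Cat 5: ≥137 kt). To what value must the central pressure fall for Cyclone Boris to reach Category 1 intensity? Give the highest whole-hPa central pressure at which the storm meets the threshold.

971 hPa

Category 1 begins at V = 64 kt.
Required ΔP = (64/5.82)^(1/0.675) = 10.997^1.481 ≈ 34.88 hPa.
P_c ≤ 1006 − 34.88 = 971.12, so the highest integer P_c is 971 hPa.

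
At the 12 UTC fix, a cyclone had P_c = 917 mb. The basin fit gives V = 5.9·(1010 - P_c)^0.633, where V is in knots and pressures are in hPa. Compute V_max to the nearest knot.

ΔP = 1010 − 917 = 93 mb.
93^0.633 ≈ 17.622.
V ≈ 5.9 × 17.622 ≈ 104.0 kt.

104 kt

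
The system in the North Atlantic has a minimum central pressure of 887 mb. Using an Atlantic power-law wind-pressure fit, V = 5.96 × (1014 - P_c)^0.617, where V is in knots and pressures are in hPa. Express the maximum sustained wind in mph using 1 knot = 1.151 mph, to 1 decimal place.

136.3 mph

ΔP = 1014 − 887 = 127 mb.
V ≈ 5.96 × 127^0.617 = 5.96 × 19.863 ≈ 118.384 kt.
118.384 × 1.151 ≈ 136.26 mph → 136.3 mph.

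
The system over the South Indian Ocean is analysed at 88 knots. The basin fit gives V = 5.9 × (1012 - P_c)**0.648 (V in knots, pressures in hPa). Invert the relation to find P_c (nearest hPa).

ΔP = (V / 5.9)^(1/0.648) = (88/5.9)^1.543.
88/5.9 = 14.915; 14.915^1.543 ≈ 64.74 hPa.
P_c = 1012 − 64.74 = 947.26 ≈ 947 hPa.

947 hPa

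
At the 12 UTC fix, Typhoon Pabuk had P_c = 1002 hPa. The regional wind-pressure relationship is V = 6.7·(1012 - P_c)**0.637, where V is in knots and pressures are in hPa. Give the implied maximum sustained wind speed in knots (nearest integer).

ΔP = 1012 − 1002 = 10 hPa.
10^0.637 ≈ 4.335.
V ≈ 6.7 × 4.335 ≈ 29.0 kt.

29 kt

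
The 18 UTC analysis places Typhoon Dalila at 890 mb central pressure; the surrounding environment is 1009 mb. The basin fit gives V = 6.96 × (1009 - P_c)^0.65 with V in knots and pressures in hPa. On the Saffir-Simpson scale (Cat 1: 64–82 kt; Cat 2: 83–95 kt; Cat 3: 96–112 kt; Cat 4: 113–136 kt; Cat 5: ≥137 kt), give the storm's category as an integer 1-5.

ΔP = 1009 − 890 = 119 mb.
V ≈ 6.96 × 119^0.65 = 6.96 × 22.34 ≈ 155 kt.
155 kt falls in the Category 5 band.

5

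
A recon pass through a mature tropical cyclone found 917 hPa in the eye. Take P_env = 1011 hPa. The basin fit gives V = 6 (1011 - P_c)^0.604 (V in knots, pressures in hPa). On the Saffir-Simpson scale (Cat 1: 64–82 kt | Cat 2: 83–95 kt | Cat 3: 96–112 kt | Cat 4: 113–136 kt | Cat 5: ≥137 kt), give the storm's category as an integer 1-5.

2

ΔP = 1011 − 917 = 94 hPa.
V ≈ 6 × 94^0.604 = 6 × 15.55 ≈ 93 kt.
93 kt falls in the Category 2 band.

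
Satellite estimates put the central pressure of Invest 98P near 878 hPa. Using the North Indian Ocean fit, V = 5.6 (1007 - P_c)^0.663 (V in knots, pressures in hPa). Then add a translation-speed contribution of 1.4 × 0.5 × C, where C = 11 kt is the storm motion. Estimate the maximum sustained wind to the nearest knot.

ΔP = 1007 − 878 = 129 hPa.
129^0.663 ≈ 25.080.
V ≈ 5.6 × 25.080 ≈ 140.4 kt.
Translation term: 1.4 × 0.5 × 11 = 7.7 kt.
Corrected V ≈ 148.1 kt → 148 kt.

148 kt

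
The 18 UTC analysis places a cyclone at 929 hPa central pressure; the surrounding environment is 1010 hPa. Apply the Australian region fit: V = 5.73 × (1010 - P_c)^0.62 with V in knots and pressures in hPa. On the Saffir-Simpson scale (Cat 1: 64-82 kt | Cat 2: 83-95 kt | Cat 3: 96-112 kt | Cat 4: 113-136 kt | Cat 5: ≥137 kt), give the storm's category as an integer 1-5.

2

ΔP = 1010 − 929 = 81 hPa.
V ≈ 5.73 × 81^0.62 = 5.73 × 15.25 ≈ 87 kt.
87 kt falls in the Category 2 band.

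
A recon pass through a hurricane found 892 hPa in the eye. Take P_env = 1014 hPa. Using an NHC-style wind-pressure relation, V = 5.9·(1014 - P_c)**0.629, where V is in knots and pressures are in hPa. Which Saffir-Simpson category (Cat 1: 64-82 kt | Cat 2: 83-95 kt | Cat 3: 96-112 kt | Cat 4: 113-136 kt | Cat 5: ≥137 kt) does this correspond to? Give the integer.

ΔP = 1014 − 892 = 122 hPa.
V ≈ 5.9 × 122^0.629 = 5.9 × 20.53 ≈ 121 kt.
121 kt falls in the Category 4 band.

4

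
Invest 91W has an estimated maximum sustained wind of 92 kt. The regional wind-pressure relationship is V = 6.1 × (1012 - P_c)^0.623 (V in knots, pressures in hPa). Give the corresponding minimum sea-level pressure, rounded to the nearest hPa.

934 hPa

ΔP = (V / 6.1)^(1/0.623) = (92/6.1)^1.605.
92/6.1 = 15.082; 15.082^1.605 ≈ 77.91 hPa.
P_c = 1012 − 77.91 = 934.09 ≈ 934 hPa.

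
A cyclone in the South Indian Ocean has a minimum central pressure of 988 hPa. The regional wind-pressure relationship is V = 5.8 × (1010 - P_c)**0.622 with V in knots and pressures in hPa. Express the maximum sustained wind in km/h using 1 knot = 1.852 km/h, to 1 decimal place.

73.5 km/h

ΔP = 1010 − 988 = 22 hPa.
V ≈ 5.8 × 22^0.622 = 5.8 × 6.839 ≈ 39.666 kt.
39.666 × 1.852 ≈ 73.46 km/h → 73.5 km/h.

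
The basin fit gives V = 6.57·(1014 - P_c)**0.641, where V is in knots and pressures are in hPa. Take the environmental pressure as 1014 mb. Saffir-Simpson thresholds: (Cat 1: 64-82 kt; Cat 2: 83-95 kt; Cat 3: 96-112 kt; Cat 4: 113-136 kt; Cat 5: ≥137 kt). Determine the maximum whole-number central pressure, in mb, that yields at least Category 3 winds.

948 mb

Category 3 begins at V = 96 kt.
Required ΔP = (96/6.57)^(1/0.641) = 14.612^1.560 ≈ 65.62 mb.
P_c ≤ 1014 − 65.62 = 948.38, so the highest integer P_c is 948 mb.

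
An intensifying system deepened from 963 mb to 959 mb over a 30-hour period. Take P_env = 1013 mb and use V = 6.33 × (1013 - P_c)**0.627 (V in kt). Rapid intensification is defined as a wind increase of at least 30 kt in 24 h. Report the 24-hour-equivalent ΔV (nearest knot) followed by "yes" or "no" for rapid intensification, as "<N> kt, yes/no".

3 kt, no

V₁: ΔP = 50, V ≈ 6.33 × 50^0.627 ≈ 73.56 kt.
V₂: ΔP = 54, V ≈ 6.33 × 54^0.627 ≈ 77.20 kt.
ΔV over 30 h = 3.64 kt → 24 h equivalent = 3.64 × 24/30 ≈ 2.91 kt.
3 kt < 30 kt ⇒ not rapid intensification.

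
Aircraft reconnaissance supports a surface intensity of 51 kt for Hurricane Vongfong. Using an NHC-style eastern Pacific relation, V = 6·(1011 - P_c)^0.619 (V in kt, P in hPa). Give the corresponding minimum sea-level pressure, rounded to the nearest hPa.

979 hPa

ΔP = (V / 6)^(1/0.619) = (51/6)^1.616.
51/6 = 8.500; 8.500^1.616 ≈ 31.73 hPa.
P_c = 1011 − 31.73 = 979.27 ≈ 979 hPa.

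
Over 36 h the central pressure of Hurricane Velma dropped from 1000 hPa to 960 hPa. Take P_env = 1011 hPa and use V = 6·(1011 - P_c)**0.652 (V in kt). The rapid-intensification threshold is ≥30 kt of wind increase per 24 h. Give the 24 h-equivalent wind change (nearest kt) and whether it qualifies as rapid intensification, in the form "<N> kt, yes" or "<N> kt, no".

33 kt, yes

V₁: ΔP = 11, V ≈ 6 × 11^0.652 ≈ 28.65 kt.
V₂: ΔP = 51, V ≈ 6 × 51^0.652 ≈ 77.89 kt.
ΔV over 36 h = 49.24 kt → 24 h equivalent = 49.24 × 24/36 ≈ 32.83 kt.
33 kt ≥ 30 kt ⇒ rapid intensification.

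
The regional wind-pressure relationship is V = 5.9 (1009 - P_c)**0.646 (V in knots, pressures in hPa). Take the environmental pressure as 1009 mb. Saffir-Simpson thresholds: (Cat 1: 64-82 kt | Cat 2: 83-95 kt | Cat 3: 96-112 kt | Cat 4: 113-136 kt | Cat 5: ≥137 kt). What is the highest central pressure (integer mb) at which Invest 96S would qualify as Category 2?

Category 2 begins at V = 83 kt.
Required ΔP = (83/5.9)^(1/0.646) = 14.068^1.548 ≈ 59.90 mb.
P_c ≤ 1009 − 59.90 = 949.10, so the highest integer P_c is 949 mb.

949 mb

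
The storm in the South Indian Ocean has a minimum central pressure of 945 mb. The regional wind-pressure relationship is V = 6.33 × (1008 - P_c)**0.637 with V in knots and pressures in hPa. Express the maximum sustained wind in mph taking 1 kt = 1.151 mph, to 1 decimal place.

ΔP = 1008 − 945 = 63 mb.
V ≈ 6.33 × 63^0.637 = 6.33 × 14.002 ≈ 88.631 kt.
88.631 × 1.151 ≈ 102.01 mph → 102.0 mph.

102.0 mph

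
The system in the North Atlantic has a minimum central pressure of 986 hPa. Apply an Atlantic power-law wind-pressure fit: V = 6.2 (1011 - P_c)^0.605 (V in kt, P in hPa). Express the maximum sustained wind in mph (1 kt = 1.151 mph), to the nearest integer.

50 mph

ΔP = 1011 − 986 = 25 hPa.
V ≈ 6.2 × 25^0.605 = 6.2 × 7.011 ≈ 43.466 kt.
43.466 × 1.151 ≈ 50.03 mph → 50 mph.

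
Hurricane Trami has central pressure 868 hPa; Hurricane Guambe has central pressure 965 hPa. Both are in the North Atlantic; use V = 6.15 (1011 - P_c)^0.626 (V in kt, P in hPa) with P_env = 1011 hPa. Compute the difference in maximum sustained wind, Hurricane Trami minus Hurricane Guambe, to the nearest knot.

Hurricane Trami: ΔP = 143; V ≈ 6.15 × 143^0.626 ≈ 137.44 kt.
Hurricane Guambe: ΔP = 46; V ≈ 6.15 × 46^0.626 ≈ 67.57 kt.
Difference ≈ 137.44 − 67.57 = 69.87 → 70 kt.

70 kt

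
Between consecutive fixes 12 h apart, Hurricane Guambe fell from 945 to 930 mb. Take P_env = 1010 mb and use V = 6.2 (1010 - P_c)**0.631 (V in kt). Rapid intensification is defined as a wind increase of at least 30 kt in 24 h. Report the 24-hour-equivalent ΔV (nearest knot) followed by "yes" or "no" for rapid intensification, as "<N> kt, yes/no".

V₁: ΔP = 65, V ≈ 6.2 × 65^0.631 ≈ 86.37 kt.
V₂: ΔP = 80, V ≈ 6.2 × 80^0.631 ≈ 98.46 kt.
ΔV over 12 h = 12.09 kt → 24 h equivalent = 12.09 × 24/12 ≈ 24.18 kt.
24 kt < 30 kt ⇒ not rapid intensification.

24 kt, no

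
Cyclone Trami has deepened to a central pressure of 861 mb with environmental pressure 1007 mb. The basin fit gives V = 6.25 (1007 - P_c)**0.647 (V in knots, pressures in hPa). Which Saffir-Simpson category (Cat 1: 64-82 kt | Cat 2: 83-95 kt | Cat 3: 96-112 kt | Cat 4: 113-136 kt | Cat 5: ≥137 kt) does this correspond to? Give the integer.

ΔP = 1007 − 861 = 146 mb.
V ≈ 6.25 × 146^0.647 = 6.25 × 25.14 ≈ 157 kt.
157 kt falls in the Category 5 band.

5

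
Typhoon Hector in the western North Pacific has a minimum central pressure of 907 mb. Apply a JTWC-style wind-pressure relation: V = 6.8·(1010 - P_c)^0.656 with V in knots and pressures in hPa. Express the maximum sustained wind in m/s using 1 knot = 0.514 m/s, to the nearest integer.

ΔP = 1010 − 907 = 103 mb.
V ≈ 6.8 × 103^0.656 = 6.8 × 20.913 ≈ 142.210 kt.
142.210 × 0.514 ≈ 73.10 m/s → 73 m/s.

73 m/s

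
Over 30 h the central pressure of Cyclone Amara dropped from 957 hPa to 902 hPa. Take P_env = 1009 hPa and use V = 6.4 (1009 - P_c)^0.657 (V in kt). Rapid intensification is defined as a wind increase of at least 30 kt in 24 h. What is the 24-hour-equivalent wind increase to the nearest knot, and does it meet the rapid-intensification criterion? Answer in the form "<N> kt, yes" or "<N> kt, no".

42 kt, yes

V₁: ΔP = 52, V ≈ 6.4 × 52^0.657 ≈ 85.82 kt.
V₂: ΔP = 107, V ≈ 6.4 × 107^0.657 ≈ 137.87 kt.
ΔV over 30 h = 52.05 kt → 24 h equivalent = 52.05 × 24/30 ≈ 41.64 kt.
42 kt ≥ 30 kt ⇒ rapid intensification.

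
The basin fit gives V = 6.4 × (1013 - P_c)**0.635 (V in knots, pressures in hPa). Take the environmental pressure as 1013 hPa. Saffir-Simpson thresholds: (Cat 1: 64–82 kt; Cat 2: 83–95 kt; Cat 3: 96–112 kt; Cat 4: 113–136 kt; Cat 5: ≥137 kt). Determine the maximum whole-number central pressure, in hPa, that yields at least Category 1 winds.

975 hPa

Category 1 begins at V = 64 kt.
Required ΔP = (64/6.4)^(1/0.635) = 10.000^1.575 ≈ 37.57 hPa.
P_c ≤ 1013 − 37.57 = 975.43, so the highest integer P_c is 975 hPa.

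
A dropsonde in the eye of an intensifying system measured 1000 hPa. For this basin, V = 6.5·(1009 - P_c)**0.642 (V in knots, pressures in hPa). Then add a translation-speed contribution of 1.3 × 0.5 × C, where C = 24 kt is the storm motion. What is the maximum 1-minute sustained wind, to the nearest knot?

42 kt

ΔP = 1009 − 1000 = 9 hPa.
9^0.642 ≈ 4.098.
V ≈ 6.5 × 4.098 ≈ 26.6 kt.
Translation term: 1.3 × 0.5 × 24 = 15.6 kt.
Corrected V ≈ 42.2 kt → 42 kt.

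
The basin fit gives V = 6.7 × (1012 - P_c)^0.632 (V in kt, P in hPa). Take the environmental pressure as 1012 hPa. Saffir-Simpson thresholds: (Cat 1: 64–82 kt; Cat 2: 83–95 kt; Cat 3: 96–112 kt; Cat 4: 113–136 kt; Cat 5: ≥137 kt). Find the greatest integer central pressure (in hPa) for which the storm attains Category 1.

976 hPa

Category 1 begins at V = 64 kt.
Required ΔP = (64/6.7)^(1/0.632) = 9.552^1.582 ≈ 35.55 hPa.
P_c ≤ 1012 − 35.55 = 976.45, so the highest integer P_c is 976 hPa.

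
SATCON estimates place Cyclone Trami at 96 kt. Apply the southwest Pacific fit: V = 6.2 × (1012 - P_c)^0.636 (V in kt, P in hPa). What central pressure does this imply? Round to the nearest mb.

ΔP = (V / 6.2)^(1/0.636) = (96/6.2)^1.572.
96/6.2 = 15.484; 15.484^1.572 ≈ 74.28 mb.
P_c = 1012 − 74.28 = 937.72 ≈ 938 mb.

938 mb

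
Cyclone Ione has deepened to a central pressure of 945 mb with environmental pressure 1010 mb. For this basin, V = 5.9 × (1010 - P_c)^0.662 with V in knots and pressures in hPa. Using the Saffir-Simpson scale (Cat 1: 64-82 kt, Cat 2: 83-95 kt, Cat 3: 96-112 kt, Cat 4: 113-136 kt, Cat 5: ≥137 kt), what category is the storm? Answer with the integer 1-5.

2

ΔP = 1010 − 945 = 65 mb.
V ≈ 5.9 × 65^0.662 = 5.9 × 15.85 ≈ 94 kt.
94 kt falls in the Category 2 band.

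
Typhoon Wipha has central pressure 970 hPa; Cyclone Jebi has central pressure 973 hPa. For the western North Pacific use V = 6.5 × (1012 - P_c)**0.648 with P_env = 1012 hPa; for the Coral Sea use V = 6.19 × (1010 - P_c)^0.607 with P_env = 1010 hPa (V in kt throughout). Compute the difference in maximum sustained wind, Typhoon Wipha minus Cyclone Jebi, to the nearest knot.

Typhoon Wipha: ΔP = 42; V ≈ 6.5 × 42^0.648 ≈ 73.25 kt.
Cyclone Jebi: ΔP = 37; V ≈ 6.19 × 37^0.607 ≈ 55.41 kt.
Difference ≈ 73.25 − 55.41 = 17.84 → 18 kt.

18 kt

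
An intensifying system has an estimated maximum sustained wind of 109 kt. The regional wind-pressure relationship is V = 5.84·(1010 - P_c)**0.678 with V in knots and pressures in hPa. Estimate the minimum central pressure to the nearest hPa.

935 hPa

ΔP = (V / 5.84)^(1/0.678) = (109/5.84)^1.475.
109/5.84 = 18.664; 18.664^1.475 ≈ 74.93 hPa.
P_c = 1010 − 74.93 = 935.07 ≈ 935 hPa.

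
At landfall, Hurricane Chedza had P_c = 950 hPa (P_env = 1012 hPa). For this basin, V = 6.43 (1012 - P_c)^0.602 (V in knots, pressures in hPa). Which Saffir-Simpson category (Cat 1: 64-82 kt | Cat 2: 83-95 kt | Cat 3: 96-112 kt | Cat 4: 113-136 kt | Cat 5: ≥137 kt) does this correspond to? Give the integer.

ΔP = 1012 − 950 = 62 hPa.
V ≈ 6.43 × 62^0.602 = 6.43 × 12.00 ≈ 77 kt.
77 kt falls in the Category 1 band.

1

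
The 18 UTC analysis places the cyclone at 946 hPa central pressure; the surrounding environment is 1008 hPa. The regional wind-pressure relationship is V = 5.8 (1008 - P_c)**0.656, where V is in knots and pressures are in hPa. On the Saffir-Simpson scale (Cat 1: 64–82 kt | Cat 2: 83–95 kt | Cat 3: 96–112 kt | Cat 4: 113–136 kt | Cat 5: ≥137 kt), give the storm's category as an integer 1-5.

2

ΔP = 1008 − 946 = 62 hPa.
V ≈ 5.8 × 62^0.656 = 5.8 × 14.99 ≈ 87 kt.
87 kt falls in the Category 2 band.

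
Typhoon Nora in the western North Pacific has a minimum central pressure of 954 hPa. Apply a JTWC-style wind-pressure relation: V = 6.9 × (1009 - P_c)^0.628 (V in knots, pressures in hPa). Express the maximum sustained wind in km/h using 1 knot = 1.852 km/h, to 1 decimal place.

158.3 km/h

ΔP = 1009 − 954 = 55 hPa.
V ≈ 6.9 × 55^0.628 = 6.9 × 12.386 ≈ 85.467 kt.
85.467 × 1.852 ≈ 158.28 km/h → 158.3 km/h.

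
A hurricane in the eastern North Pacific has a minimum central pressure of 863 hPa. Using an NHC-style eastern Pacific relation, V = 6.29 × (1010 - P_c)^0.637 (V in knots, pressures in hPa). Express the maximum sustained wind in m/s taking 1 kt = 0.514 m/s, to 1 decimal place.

ΔP = 1010 − 863 = 147 hPa.
V ≈ 6.29 × 147^0.637 = 6.29 × 24.020 ≈ 151.089 kt.
151.089 × 0.514 ≈ 77.66 m/s → 77.7 m/s.

77.7 m/s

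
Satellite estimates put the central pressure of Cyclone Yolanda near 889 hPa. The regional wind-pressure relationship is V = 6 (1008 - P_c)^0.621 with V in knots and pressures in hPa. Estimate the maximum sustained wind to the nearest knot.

117 kt

ΔP = 1008 − 889 = 119 hPa.
119^0.621 ≈ 19.450.
V ≈ 6 × 19.450 ≈ 116.7 kt.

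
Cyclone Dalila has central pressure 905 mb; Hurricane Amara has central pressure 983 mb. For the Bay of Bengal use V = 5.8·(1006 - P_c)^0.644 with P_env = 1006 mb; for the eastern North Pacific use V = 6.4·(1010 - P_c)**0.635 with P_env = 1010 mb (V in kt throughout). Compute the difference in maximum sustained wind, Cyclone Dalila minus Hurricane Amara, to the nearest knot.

Cyclone Dalila: ΔP = 101; V ≈ 5.8 × 101^0.644 ≈ 113.30 kt.
Hurricane Amara: ΔP = 27; V ≈ 6.4 × 27^0.635 ≈ 51.89 kt.
Difference ≈ 113.30 − 51.89 = 61.41 → 61 kt.

61 kt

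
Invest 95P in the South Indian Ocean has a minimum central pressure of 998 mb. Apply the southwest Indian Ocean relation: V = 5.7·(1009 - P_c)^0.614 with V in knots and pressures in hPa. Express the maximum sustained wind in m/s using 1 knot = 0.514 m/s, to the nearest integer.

ΔP = 1009 − 998 = 11 mb.
V ≈ 5.7 × 11^0.614 = 5.7 × 4.359 ≈ 24.848 kt.
24.848 × 0.514 ≈ 12.77 m/s → 13 m/s.

13 m/s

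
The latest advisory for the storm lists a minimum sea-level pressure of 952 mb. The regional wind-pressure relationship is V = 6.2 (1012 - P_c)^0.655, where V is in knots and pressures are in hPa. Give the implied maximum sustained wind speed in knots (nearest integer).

ΔP = 1012 − 952 = 60 mb.
60^0.655 ≈ 14.611.
V ≈ 6.2 × 14.611 ≈ 90.6 kt.

91 kt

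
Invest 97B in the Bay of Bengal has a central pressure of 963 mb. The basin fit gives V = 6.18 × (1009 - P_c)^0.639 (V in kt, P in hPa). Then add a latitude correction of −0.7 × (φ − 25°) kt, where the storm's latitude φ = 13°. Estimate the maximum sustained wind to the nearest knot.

ΔP = 1009 − 963 = 46 mb.
46^0.639 ≈ 11.548.
V ≈ 6.18 × 11.548 ≈ 71.4 kt.
Latitude correction: −0.7 × (13 − 25) = 8.4 kt.
Corrected V ≈ 79.8 kt → 80 kt.

80 kt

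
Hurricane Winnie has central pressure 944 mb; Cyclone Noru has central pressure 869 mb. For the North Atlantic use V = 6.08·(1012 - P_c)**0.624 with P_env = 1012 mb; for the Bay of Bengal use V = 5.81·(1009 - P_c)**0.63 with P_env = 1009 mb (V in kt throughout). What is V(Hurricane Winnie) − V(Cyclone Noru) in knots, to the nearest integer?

-46 kt

Hurricane Winnie: ΔP = 68; V ≈ 6.08 × 68^0.624 ≈ 84.60 kt.
Cyclone Noru: ΔP = 140; V ≈ 5.81 × 140^0.63 ≈ 130.69 kt.
Difference ≈ 84.60 − 130.69 = -46.09 → -46 kt.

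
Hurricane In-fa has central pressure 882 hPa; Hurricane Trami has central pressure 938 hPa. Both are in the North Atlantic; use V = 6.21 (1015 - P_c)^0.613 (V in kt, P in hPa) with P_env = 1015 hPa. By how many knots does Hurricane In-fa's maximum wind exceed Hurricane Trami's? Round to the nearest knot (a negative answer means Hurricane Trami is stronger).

35 kt

Hurricane In-fa: ΔP = 133; V ≈ 6.21 × 133^0.613 ≈ 124.46 kt.
Hurricane Trami: ΔP = 77; V ≈ 6.21 × 77^0.613 ≈ 89.02 kt.
Difference ≈ 124.46 − 89.02 = 35.44 → 35 kt.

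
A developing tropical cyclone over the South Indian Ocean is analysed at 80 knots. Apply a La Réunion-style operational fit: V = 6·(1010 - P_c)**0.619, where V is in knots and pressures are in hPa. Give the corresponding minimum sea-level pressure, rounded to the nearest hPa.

ΔP = (V / 6)^(1/0.619) = (80/6)^1.616.
80/6 = 13.333; 13.333^1.616 ≈ 65.67 hPa.
P_c = 1010 − 65.67 = 944.33 ≈ 944 hPa.

944 hPa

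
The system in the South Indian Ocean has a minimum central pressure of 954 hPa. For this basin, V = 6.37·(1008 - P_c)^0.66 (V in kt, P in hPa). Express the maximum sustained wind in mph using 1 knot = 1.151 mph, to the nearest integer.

102 mph

ΔP = 1008 − 954 = 54 hPa.
V ≈ 6.37 × 54^0.66 = 6.37 × 13.912 ≈ 88.617 kt.
88.617 × 1.151 ≈ 102.00 mph → 102 mph.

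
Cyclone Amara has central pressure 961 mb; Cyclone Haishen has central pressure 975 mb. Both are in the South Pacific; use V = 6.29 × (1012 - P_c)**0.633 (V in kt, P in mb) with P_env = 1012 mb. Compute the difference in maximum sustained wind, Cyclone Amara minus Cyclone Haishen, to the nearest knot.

Cyclone Amara: ΔP = 51; V ≈ 6.29 × 51^0.633 ≈ 75.78 kt.
Cyclone Haishen: ΔP = 37; V ≈ 6.29 × 37^0.633 ≈ 61.85 kt.
Difference ≈ 75.78 − 61.85 = 13.93 → 14 kt.

14 kt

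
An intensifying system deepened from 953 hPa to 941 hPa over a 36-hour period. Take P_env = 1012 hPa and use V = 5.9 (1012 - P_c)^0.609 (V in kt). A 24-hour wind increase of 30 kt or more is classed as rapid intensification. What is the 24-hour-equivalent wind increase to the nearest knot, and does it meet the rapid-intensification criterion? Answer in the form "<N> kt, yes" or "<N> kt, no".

V₁: ΔP = 59, V ≈ 5.9 × 59^0.609 ≈ 70.68 kt.
V₂: ΔP = 71, V ≈ 5.9 × 71^0.609 ≈ 79.12 kt.
ΔV over 36 h = 8.44 kt → 24 h equivalent = 8.44 × 24/36 ≈ 5.63 kt.
6 kt < 30 kt ⇒ not rapid intensification.

6 kt, no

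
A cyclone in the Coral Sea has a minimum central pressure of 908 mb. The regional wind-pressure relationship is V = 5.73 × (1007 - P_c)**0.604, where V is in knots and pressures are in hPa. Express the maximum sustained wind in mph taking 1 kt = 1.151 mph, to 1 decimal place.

105.8 mph

ΔP = 1007 − 908 = 99 mb.
V ≈ 5.73 × 99^0.604 = 5.73 × 16.046 ≈ 91.943 kt.
91.943 × 1.151 ≈ 105.83 mph → 105.8 mph.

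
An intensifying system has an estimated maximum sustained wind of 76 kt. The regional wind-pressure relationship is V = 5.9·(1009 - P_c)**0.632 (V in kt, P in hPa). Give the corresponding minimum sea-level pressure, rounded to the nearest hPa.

952 hPa

ΔP = (V / 5.9)^(1/0.632) = (76/5.9)^1.582.
76/5.9 = 12.881; 12.881^1.582 ≈ 57.05 hPa.
P_c = 1009 − 57.05 = 951.95 ≈ 952 hPa.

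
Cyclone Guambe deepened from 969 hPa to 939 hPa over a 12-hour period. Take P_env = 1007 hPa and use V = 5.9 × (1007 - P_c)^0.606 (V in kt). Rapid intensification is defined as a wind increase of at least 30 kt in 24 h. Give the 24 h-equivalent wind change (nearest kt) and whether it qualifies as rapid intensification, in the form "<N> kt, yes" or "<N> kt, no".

V₁: ΔP = 38, V ≈ 5.9 × 38^0.606 ≈ 53.48 kt.
V₂: ΔP = 68, V ≈ 5.9 × 68^0.606 ≈ 76.09 kt.
ΔV over 12 h = 22.61 kt → 24 h equivalent = 22.61 × 24/12 ≈ 45.22 kt.
45 kt ≥ 30 kt ⇒ rapid intensification.

45 kt, yes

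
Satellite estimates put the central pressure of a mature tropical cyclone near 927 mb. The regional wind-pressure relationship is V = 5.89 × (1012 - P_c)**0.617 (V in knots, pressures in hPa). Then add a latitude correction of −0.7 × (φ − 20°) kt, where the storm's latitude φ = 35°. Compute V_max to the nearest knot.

ΔP = 1012 − 927 = 85 mb.
85^0.617 ≈ 15.504.
V ≈ 5.89 × 15.504 ≈ 91.3 kt.
Latitude correction: −0.7 × (35 − 20) = -10.5 kt.
Corrected V ≈ 80.8 kt → 81 kt.

81 kt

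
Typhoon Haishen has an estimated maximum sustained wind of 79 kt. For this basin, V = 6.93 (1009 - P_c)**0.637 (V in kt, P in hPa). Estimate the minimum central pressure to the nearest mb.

ΔP = (V / 6.93)^(1/0.637) = (79/6.93)^1.570.
79/6.93 = 11.400; 11.400^1.570 ≈ 45.62 mb.
P_c = 1009 − 45.62 = 963.38 ≈ 963 mb.

963 mb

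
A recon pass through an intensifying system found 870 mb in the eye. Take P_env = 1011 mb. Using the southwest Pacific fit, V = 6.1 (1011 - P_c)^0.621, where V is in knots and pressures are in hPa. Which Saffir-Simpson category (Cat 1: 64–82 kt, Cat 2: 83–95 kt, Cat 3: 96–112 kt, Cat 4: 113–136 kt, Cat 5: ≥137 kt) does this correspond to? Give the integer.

4

ΔP = 1011 − 870 = 141 mb.
V ≈ 6.1 × 141^0.621 = 6.1 × 21.61 ≈ 132 kt.
132 kt falls in the Category 4 band.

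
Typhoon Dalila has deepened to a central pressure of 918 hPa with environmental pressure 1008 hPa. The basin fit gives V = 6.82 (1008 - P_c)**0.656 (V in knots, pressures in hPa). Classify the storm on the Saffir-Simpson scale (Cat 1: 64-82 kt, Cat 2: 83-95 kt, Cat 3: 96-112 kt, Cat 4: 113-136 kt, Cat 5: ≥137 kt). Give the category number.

ΔP = 1008 − 918 = 90 hPa.
V ≈ 6.82 × 90^0.656 = 6.82 × 19.14 ≈ 131 kt.
131 kt falls in the Category 4 band.

4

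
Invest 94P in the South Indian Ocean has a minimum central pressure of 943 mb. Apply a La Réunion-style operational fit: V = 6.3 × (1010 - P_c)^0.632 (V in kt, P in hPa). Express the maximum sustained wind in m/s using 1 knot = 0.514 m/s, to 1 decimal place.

ΔP = 1010 − 943 = 67 mb.
V ≈ 6.3 × 67^0.632 = 6.3 × 14.259 ≈ 89.830 kt.
89.830 × 0.514 ≈ 46.17 m/s → 46.2 m/s.

46.2 m/s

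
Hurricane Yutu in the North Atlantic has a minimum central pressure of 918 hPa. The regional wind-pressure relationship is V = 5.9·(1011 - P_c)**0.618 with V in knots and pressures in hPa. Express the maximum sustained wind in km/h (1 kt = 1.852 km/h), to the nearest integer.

180 km/h

ΔP = 1011 − 918 = 93 hPa.
V ≈ 5.9 × 93^0.618 = 5.9 × 16.464 ≈ 97.135 kt.
97.135 × 1.852 ≈ 179.89 km/h → 180 km/h.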